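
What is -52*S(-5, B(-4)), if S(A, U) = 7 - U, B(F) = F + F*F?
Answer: 260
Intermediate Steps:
B(F) = F + F²
-52*S(-5, B(-4)) = -52*(7 - (-4)*(1 - 4)) = -52*(7 - (-4)*(-3)) = -52*(7 - 1*12) = -52*(7 - 12) = -52*(-5) = 260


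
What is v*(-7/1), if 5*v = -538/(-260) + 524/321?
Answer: -1081283/208650 ≈ -5.1823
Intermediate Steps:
v = 154469/208650 (v = (-538/(-260) + 524/321)/5 = (-538*(-1/260) + 524*(1/321))/5 = (269/130 + 524/321)/5 = (1/5)*(154469/41730) = 154469/208650 ≈ 0.74033)
v*(-7/1) = 154469*(-7/1)/208650 = 154469*(-7*1)/208650 = (154469/208650)*(-7) = -1081283/208650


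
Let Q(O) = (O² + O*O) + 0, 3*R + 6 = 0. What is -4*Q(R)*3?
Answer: -96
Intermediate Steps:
R = -2 (R = -2 + (⅓)*0 = -2 + 0 = -2)
Q(O) = 2*O² (Q(O) = (O² + O²) + 0 = 2*O² + 0 = 2*O²)
-4*Q(R)*3 = -8*(-2)²*3 = -8*4*3 = -4*8*3 = -32*3 = -96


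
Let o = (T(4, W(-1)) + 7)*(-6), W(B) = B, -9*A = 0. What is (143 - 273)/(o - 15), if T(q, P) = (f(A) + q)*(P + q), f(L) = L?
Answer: 130/129 ≈ 1.0078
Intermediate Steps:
A = 0 (A = -1/9*0 = 0)
T(q, P) = q*(P + q) (T(q, P) = (0 + q)*(P + q) = q*(P + q))
o = -114 (o = (4*(-1 + 4) + 7)*(-6) = (4*3 + 7)*(-6) = (12 + 7)*(-6) = 19*(-6) = -114)
(143 - 273)/(o - 15) = (143 - 273)/(-114 - 15) = -130/(-129) = -130*(-1/129) = 130/129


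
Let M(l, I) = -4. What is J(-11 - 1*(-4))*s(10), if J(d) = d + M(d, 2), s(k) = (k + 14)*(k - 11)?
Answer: 264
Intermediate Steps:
s(k) = (-11 + k)*(14 + k) (s(k) = (14 + k)*(-11 + k) = (-11 + k)*(14 + k))
J(d) = -4 + d (J(d) = d - 4 = -4 + d)
J(-11 - 1*(-4))*s(10) = (-4 + (-11 - 1*(-4)))*(-154 + 10² + 3*10) = (-4 + (-11 + 4))*(-154 + 100 + 30) = (-4 - 7)*(-24) = -11*(-24) = 264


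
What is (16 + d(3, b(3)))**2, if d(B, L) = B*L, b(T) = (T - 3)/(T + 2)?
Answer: 256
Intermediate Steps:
b(T) = (-3 + T)/(2 + T)
(16 + d(3, b(3)))**2 = (16 + 3*((-3 + 3)/(2 + 3)))**2 = (16 + 3*(0/5))**2 = (16 + 3*((1/5)*0))**2 = (16 + 3*0)**2 = (16 + 0)**2 = 16**2 = 256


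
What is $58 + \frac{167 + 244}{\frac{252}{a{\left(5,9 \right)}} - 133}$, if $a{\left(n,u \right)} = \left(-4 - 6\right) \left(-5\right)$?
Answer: $\frac{175267}{3199} \approx 54.788$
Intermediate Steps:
$a{\left(n,u \right)} = 50$ ($a{\left(n,u \right)} = \left(-4 - 6\right) \left(-5\right) = \left(-10\right) \left(-5\right) = 50$)
$58 + \frac{167 + 244}{\frac{252}{a{\left(5,9 \right)}} - 133} = 58 + \frac{167 + 244}{\frac{252}{50} - 133} = 58 + \frac{411}{252 \cdot \frac{1}{50} - 133} = 58 + \frac{411}{\frac{126}{25} - 133} = 58 + \frac{411}{- \frac{3199}{25}} = 58 + 411 \left(- \frac{25}{3199}\right) = 58 - \frac{10275}{3199} = \frac{175267}{3199}$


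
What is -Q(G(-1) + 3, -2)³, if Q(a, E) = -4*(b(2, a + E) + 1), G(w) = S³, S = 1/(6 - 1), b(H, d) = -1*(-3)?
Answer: 4096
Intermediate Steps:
b(H, d) = 3
S = ⅕ (S = 1/5 = ⅕ ≈ 0.20000)
G(w) = 1/125 (G(w) = (⅕)³ = 1/125)
Q(a, E) = -16 (Q(a, E) = -4*(3 + 1) = -4*4 = -16)
-Q(G(-1) + 3, -2)³ = -1*(-16)³ = -1*(-4096) = 4096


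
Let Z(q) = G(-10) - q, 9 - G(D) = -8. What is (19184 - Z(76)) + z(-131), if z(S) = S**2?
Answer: 36404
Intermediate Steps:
G(D) = 17 (G(D) = 9 - 1*(-8) = 9 + 8 = 17)
Z(q) = 17 - q
(19184 - Z(76)) + z(-131) = (19184 - (17 - 1*76)) + (-131)**2 = (19184 - (17 - 76)) + 17161 = (19184 - 1*(-59)) + 17161 = (19184 + 59) + 17161 = 19243 + 17161 = 36404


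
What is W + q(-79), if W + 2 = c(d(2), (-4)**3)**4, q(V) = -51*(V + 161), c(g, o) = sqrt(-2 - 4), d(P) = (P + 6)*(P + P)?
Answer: -4148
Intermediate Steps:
d(P) = 2*P*(6 + P) (d(P) = (6 + P)*(2*P) = 2*P*(6 + P))
c(g, o) = I*sqrt(6) (c(g, o) = sqrt(-6) = I*sqrt(6))
q(V) = -8211 - 51*V (q(V) = -51*(161 + V) = -8211 - 51*V)
W = 34 (W = -2 + (I*sqrt(6))**4 = -2 + 36 = 34)
W + q(-79) = 34 + (-8211 - 51*(-79)) = 34 + (-8211 + 4029) = 34 - 4182 = -4148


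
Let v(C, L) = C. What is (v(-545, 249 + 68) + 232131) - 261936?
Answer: -30350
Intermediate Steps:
(v(-545, 249 + 68) + 232131) - 261936 = (-545 + 232131) - 261936 = 231586 - 261936 = -30350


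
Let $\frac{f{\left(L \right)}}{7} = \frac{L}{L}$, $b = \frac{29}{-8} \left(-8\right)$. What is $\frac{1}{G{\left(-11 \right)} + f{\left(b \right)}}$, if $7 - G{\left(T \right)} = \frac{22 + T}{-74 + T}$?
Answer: $\frac{85}{1201} \approx 0.070774$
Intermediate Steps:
$b = 29$ ($b = 29 \left(- \frac{1}{8}\right) \left(-8\right) = \left(- \frac{29}{8}\right) \left(-8\right) = 29$)
$f{\left(L \right)} = 7$ ($f{\left(L \right)} = 7 \frac{L}{L} = 7 \cdot 1 = 7$)
$G{\left(T \right)} = 7 - \frac{22 + T}{-74 + T}$
$\frac{1}{G{\left(-11 \right)} + f{\left(b \right)}} = \frac{1}{\frac{6 \left(-90 - 11\right)}{-74 - 11} + 7} = \frac{1}{6 \frac{1}{-85} \left(-101\right) + 7} = \frac{1}{6 \left(- \frac{1}{85}\right) \left(-101\right) + 7} = \frac{1}{\frac{606}{85} + 7} = \frac{1}{\frac{1201}{85}} = \frac{85}{1201}$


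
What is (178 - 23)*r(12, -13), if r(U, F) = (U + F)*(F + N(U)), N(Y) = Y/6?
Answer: 1705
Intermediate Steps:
N(Y) = Y/6 (N(Y) = Y*(⅙) = Y/6)
r(U, F) = (F + U)*(F + U/6) (r(U, F) = (U + F)*(F + U/6) = (F + U)*(F + U/6))
(178 - 23)*r(12, -13) = (178 - 23)*((-13)² + (⅙)*12² + (7/6)*(-13)*12) = 155*(169 + (⅙)*144 - 182) = 155*(169 + 24 - 182) = 155*11 = 1705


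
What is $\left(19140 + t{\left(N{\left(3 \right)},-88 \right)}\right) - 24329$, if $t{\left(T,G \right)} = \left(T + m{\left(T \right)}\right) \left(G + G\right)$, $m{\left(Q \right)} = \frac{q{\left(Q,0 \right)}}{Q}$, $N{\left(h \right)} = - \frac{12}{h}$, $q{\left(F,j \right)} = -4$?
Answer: $-4661$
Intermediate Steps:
$m{\left(Q \right)} = - \frac{4}{Q}$
$t{\left(T,G \right)} = 2 G \left(T - \frac{4}{T}\right)$ ($t{\left(T,G \right)} = \left(T - \frac{4}{T}\right) \left(G + G\right) = \left(T - \frac{4}{T}\right) 2 G = 2 G \left(T - \frac{4}{T}\right)$)
$\left(19140 + t{\left(N{\left(3 \right)},-88 \right)}\right) - 24329 = \left(19140 + 2 \left(-88\right) \frac{1}{\left(-12\right) \frac{1}{3}} \left(-4 + \left(- \frac{12}{3}\right)^{2}\right)\right) - 24329 = \left(19140 + 2 \left(-88\right) \frac{1}{\left(-12\right) \frac{1}{3}} \left(-4 + \left(\left(-12\right) \frac{1}{3}\right)^{2}\right)\right) - 24329 = \left(19140 + 2 \left(-88\right) \frac{1}{-4} \left(-4 + \left(-4\right)^{2}\right)\right) - 24329 = \left(19140 + 2 \left(-88\right) \left(- \frac{1}{4}\right) \left(-4 + 16\right)\right) - 24329 = \left(19140 + 2 \left(-88\right) \left(- \frac{1}{4}\right) 12\right) - 24329 = \left(19140 + 528\right) - 24329 = 19668 - 24329 = -4661$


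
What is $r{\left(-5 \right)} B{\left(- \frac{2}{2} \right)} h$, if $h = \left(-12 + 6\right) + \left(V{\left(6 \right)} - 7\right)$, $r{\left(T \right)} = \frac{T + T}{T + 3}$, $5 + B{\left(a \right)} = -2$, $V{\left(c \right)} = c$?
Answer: $245$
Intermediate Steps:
$B{\left(a \right)} = -7$ ($B{\left(a \right)} = -5 - 2 = -7$)
$r{\left(T \right)} = \frac{2 T}{3 + T}$
$h = -7$ ($h = \left(-12 + 6\right) + \left(6 - 7\right) = -6 - 1 = -7$)
$r{\left(-5 \right)} B{\left(- \frac{2}{2} \right)} h = 2 \left(-5\right) \frac{1}{3 - 5} \left(-7\right) \left(-7\right) = 2 \left(-5\right) \frac{1}{-2} \left(-7\right) \left(-7\right) = 2 \left(-5\right) \left(- \frac{1}{2}\right) \left(-7\right) \left(-7\right) = 5 \left(-7\right) \left(-7\right) = \left(-35\right) \left(-7\right) = 245$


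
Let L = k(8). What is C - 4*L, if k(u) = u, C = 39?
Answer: 7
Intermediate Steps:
L = 8
C - 4*L = 39 - 4*8 = 39 - 32 = 7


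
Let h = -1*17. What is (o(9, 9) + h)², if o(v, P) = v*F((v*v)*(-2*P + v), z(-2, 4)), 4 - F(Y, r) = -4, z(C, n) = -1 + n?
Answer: 3025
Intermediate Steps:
F(Y, r) = 8 (F(Y, r) = 4 - 1*(-4) = 4 + 4 = 8)
o(v, P) = 8*v (o(v, P) = v*8 = 8*v)
h = -17
(o(9, 9) + h)² = (8*9 - 17)² = (72 - 17)² = 55² = 3025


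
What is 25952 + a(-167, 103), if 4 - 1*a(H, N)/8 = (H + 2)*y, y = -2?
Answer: 23344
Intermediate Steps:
a(H, N) = 64 + 16*H (a(H, N) = 32 - 8*(H + 2)*(-2) = 32 - 8*(2 + H)*(-2) = 32 - 8*(-4 - 2*H) = 32 + (32 + 16*H) = 64 + 16*H)
25952 + a(-167, 103) = 25952 + (64 + 16*(-167)) = 25952 + (64 - 2672) = 25952 - 2608 = 23344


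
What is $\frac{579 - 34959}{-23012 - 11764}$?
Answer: $\frac{955}{966} \approx 0.98861$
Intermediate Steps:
$\frac{579 - 34959}{-23012 - 11764} = - \frac{34380}{-23012 - 11764} = - \frac{34380}{-34776} = \left(-34380\right) \left(- \frac{1}{34776}\right) = \frac{955}{966}$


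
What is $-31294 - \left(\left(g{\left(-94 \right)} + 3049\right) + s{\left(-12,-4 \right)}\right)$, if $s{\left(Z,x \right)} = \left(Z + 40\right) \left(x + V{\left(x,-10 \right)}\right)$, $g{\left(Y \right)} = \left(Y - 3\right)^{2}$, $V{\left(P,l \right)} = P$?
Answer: $-43528$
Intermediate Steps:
$g{\left(Y \right)} = \left(-3 + Y\right)^{2}$
$s{\left(Z,x \right)} = 2 x \left(40 + Z\right)$ ($s{\left(Z,x \right)} = \left(Z + 40\right) \left(x + x\right) = \left(40 + Z\right) 2 x = 2 x \left(40 + Z\right)$)
$-31294 - \left(\left(g{\left(-94 \right)} + 3049\right) + s{\left(-12,-4 \right)}\right) = -31294 - \left(\left(\left(-3 - 94\right)^{2} + 3049\right) + 2 \left(-4\right) \left(40 - 12\right)\right) = -31294 - \left(\left(\left(-97\right)^{2} + 3049\right) + 2 \left(-4\right) 28\right) = -31294 - \left(\left(9409 + 3049\right) - 224\right) = -31294 - \left(12458 - 224\right) = -31294 - 12234 = -43528$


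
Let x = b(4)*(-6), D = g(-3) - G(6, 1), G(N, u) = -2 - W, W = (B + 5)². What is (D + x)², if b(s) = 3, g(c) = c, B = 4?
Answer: 3844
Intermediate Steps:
W = 81 (W = (4 + 5)² = 9² = 81)
G(N, u) = -83 (G(N, u) = -2 - 1*81 = -2 - 81 = -83)
D = 80 (D = -3 - 1*(-83) = -3 + 83 = 80)
x = -18 (x = 3*(-6) = -18)
(D + x)² = (80 - 18)² = 62² = 3844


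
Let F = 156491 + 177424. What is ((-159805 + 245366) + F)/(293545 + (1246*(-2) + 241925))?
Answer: 209738/266489 ≈ 0.78704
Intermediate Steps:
F = 333915
((-159805 + 245366) + F)/(293545 + (1246*(-2) + 241925)) = ((-159805 + 245366) + 333915)/(293545 + (1246*(-2) + 241925)) = (85561 + 333915)/(293545 + (-2492 + 241925)) = 419476/(293545 + 239433) = 419476/532978 = 419476*(1/532978) = 209738/266489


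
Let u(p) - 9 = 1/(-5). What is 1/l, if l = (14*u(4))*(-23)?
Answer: -5/14168 ≈ -0.00035291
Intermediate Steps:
u(p) = 44/5 (u(p) = 9 + 1/(-5) = 9 - ⅕ = 44/5)
l = -14168/5 (l = (14*(44/5))*(-23) = (616/5)*(-23) = -14168/5 ≈ -2833.6)
1/l = 1/(-14168/5) = -5/14168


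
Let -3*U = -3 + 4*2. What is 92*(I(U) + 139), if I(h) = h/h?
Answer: 12880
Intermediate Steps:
U = -5/3 (U = -(-3 + 4*2)/3 = -(-3 + 8)/3 = -⅓*5 = -5/3 ≈ -1.6667)
I(h) = 1
92*(I(U) + 139) = 92*(1 + 139) = 92*140 = 12880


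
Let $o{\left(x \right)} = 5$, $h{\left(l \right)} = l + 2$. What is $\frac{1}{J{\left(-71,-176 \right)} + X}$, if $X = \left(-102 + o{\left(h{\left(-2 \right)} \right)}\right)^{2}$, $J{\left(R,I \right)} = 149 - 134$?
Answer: $\frac{1}{9424} \approx 0.00010611$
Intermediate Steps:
$J{\left(R,I \right)} = 15$ ($J{\left(R,I \right)} = 149 - 134 = 15$)
$h{\left(l \right)} = 2 + l$
$X = 9409$ ($X = \left(-102 + 5\right)^{2} = \left(-97\right)^{2} = 9409$)
$\frac{1}{J{\left(-71,-176 \right)} + X} = \frac{1}{15 + 9409} = \frac{1}{9424}$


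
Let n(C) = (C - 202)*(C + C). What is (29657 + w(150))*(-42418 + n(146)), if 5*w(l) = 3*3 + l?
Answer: -1744810776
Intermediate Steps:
n(C) = 2*C*(-202 + C) (n(C) = (-202 + C)*(2*C) = 2*C*(-202 + C))
w(l) = 9/5 + l/5 (w(l) = (3*3 + l)/5 = (9 + l)/5 = 9/5 + l/5)
(29657 + w(150))*(-42418 + n(146)) = (29657 + (9/5 + (1/5)*150))*(-42418 + 2*146*(-202 + 146)) = (29657 + (9/5 + 30))*(-42418 + 2*146*(-56)) = (29657 + 159/5)*(-42418 - 16352) = (148444/5)*(-58770) = -1744810776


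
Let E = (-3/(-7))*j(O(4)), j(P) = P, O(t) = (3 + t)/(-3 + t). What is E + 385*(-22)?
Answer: -8467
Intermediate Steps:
O(t) = (3 + t)/(-3 + t)
E = 3 (E = (-3/(-7))*((3 + 4)/(-3 + 4)) = (-3*(-1/7))*(7/1) = 3*(1*7)/7 = (3/7)*7 = 3)
E + 385*(-22) = 3 + 385*(-22) = 3 - 8470 = -8467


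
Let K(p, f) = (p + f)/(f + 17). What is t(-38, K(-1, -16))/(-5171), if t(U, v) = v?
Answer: 17/5171 ≈ 0.0032876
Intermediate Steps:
K(p, f) = (f + p)/(17 + f)
t(-38, K(-1, -16))/(-5171) = ((-16 - 1)/(17 - 16))/(-5171) = (-17/1)*(-1/5171) = (1*(-17))*(-1/5171) = -17*(-1/5171) = 17/5171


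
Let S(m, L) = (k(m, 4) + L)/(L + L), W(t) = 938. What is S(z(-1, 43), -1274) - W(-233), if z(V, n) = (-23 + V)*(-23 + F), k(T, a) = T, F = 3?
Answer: -1194615/1274 ≈ -937.69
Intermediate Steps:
z(V, n) = 460 - 20*V (z(V, n) = (-23 + V)*(-23 + 3) = (-23 + V)*(-20) = 460 - 20*V)
S(m, L) = (L + m)/(2*L) (S(m, L) = (m + L)/(L + L) = (L + m)/((2*L)) = (L + m)*(1/(2*L)) = (L + m)/(2*L))
S(z(-1, 43), -1274) - W(-233) = (1/2)*(-1274 + (460 - 20*(-1)))/(-1274) - 1*938 = (1/2)*(-1/1274)*(-1274 + (460 + 20)) - 938 = (1/2)*(-1/1274)*(-1274 + 480) - 938 = (1/2)*(-1/1274)*(-794) - 938 = 397/1274 - 938 = -1194615/1274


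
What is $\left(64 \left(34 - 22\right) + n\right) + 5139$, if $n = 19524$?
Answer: $25431$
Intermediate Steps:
$\left(64 \left(34 - 22\right) + n\right) + 5139 = \left(64 \left(34 - 22\right) + 19524\right) + 5139 = \left(64 \cdot 12 + 19524\right) + 5139 = \left(768 + 19524\right) + 5139 = 20292 + 5139 = 25431$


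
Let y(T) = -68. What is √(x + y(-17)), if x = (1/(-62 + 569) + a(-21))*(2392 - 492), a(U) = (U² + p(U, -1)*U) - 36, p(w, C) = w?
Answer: 2*√611189418/39 ≈ 1267.8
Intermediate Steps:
a(U) = -36 + 2*U² (a(U) = (U² + U*U) - 36 = (U² + U²) - 36 = 2*U² - 36 = -36 + 2*U²)
x = 814953700/507 (x = (1/(-62 + 569) + (-36 + 2*(-21)²))*(2392 - 492) = (1/507 + (-36 + 2*441))*1900 = (1/507 + (-36 + 882))*1900 = (1/507 + 846)*1900 = (428923/507)*1900 = 814953700/507 ≈ 1.6074e+6)
√(x + y(-17)) = √(814953700/507 - 68) = √(814919224/507) = 2*√611189418/39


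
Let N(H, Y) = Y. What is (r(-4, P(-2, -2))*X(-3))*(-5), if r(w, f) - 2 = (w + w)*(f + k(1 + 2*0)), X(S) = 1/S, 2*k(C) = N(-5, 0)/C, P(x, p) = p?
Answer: 30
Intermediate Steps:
k(C) = 0 (k(C) = (0/C)/2 = (½)*0 = 0)
r(w, f) = 2 + 2*f*w (r(w, f) = 2 + (w + w)*(f + 0) = 2 + (2*w)*f = 2 + 2*f*w)
(r(-4, P(-2, -2))*X(-3))*(-5) = ((2 + 2*(-2)*(-4))/(-3))*(-5) = ((2 + 16)*(-⅓))*(-5) = (18*(-⅓))*(-5) = -6*(-5) = 30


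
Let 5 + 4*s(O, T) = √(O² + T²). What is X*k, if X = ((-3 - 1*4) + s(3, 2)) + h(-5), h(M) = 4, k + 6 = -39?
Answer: 765/4 - 45*√13/4 ≈ 150.69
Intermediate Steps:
k = -45 (k = -6 - 39 = -45)
s(O, T) = -5/4 + √(O² + T²)/4
X = -17/4 + √13/4 (X = ((-3 - 1*4) + (-5/4 + √(3² + 2²)/4)) + 4 = ((-3 - 4) + (-5/4 + √(9 + 4)/4)) + 4 = (-7 + (-5/4 + √13/4)) + 4 = (-33/4 + √13/4) + 4 = -17/4 + √13/4 ≈ -3.3486)
X*k = (-17/4 + √13/4)*(-45) = 765/4 - 45*√13/4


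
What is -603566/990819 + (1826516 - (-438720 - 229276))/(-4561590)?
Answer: -870805085878/753285007035 ≈ -1.1560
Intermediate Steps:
-603566/990819 + (1826516 - (-438720 - 229276))/(-4561590) = -603566*1/990819 + (1826516 - 1*(-667996))*(-1/4561590) = -603566/990819 + (1826516 + 667996)*(-1/4561590) = -603566/990819 + 2494512*(-1/4561590) = -603566/990819 - 415752/760265 = -870805085878/753285007035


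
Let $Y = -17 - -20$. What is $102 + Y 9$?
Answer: $129$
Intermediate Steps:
$Y = 3$ ($Y = -17 + 20 = 3$)
$102 + Y 9 = 102 + 3 \cdot 9 = 102 + 27 = 129$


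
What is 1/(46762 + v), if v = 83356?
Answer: 1/130118 ≈ 7.6853e-6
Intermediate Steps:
1/(46762 + v) = 1/(46762 + 83356) = 1/130118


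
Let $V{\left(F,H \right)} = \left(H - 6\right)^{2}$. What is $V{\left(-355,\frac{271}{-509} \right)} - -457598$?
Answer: $\frac{118566003063}{259081} \approx 4.5764 \cdot 10^{5}$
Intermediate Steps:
$V{\left(F,H \right)} = \left(-6 + H\right)^{2}$
$V{\left(-355,\frac{271}{-509} \right)} - -457598 = \left(-6 + \frac{271}{-509}\right)^{2} - -457598 = \left(-6 + 271 \left(- \frac{1}{509}\right)\right)^{2} + 457598 = \left(-6 - \frac{271}{509}\right)^{2} + 457598 = \left(- \frac{3325}{509}\right)^{2} + 457598 = \frac{11055625}{259081} + 457598 = \frac{118566003063}{259081}$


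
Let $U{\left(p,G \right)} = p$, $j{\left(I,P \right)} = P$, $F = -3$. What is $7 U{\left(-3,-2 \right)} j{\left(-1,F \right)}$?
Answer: $63$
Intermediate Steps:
$7 U{\left(-3,-2 \right)} j{\left(-1,F \right)} = 7 \left(-3\right) \left(-3\right) = \left(-21\right) \left(-3\right) = 63$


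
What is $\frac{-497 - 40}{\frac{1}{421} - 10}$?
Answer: $\frac{75359}{1403} \approx 53.713$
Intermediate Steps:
$\frac{-497 - 40}{\frac{1}{421} - 10} = - \frac{537}{\frac{1}{421} - 10} = - \frac{537}{- \frac{4209}{421}} = \left(-537\right) \left(- \frac{421}{4209}\right) = \frac{75359}{1403}$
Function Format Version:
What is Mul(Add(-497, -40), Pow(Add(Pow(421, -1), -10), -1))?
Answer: Rational(75359, 1403) ≈ 53.713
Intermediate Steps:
Mul(Add(-497, -40), Pow(Add(Pow(421, -1), -10), -1)) = Mul(-537, Pow(Add(Rational(1, 421), -10), -1)) = Mul(-537, Pow(Rational(-4209, 421), -1)) = Mul(-537, Rational(-421, 4209)) = Rational(75359, 1403)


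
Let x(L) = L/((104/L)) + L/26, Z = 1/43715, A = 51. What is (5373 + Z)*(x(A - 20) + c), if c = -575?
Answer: -344775501641/113659 ≈ -3.0334e+6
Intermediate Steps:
Z = 1/43715 ≈ 2.2875e-5
x(L) = L/26 + L²/104 (x(L) = L*(L/104) + L*(1/26) = L²/104 + L/26 = L/26 + L²/104)
(5373 + Z)*(x(A - 20) + c) = (5373 + 1/43715)*((51 - 20)*(4 + (51 - 20))/104 - 575) = 234880696*((1/104)*31*(4 + 31) - 575)/43715 = 234880696*((1/104)*31*35 - 575)/43715 = 234880696*(1085/104 - 575)/43715 = (234880696/43715)*(-58715/104) = -344775501641/113659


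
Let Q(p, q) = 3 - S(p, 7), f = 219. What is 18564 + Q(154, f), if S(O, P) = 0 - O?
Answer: 18721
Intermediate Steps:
S(O, P) = -O
Q(p, q) = 3 + p (Q(p, q) = 3 - (-1)*p = 3 + p)
18564 + Q(154, f) = 18564 + (3 + 154) = 18564 + 157 = 18721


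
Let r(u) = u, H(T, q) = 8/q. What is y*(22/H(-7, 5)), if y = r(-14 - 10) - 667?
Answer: -38005/4 ≈ -9501.3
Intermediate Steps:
y = -691 (y = (-14 - 10) - 667 = -24 - 667 = -691)
y*(22/H(-7, 5)) = -15202/(8/5) = -15202/(8*(1/5)) = -15202/8/5 = -15202*5/8 = -691*55/4 = -38005/4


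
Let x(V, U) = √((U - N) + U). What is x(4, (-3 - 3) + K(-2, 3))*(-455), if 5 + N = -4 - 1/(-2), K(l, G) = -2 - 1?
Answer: -455*I*√38/2 ≈ -1402.4*I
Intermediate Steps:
K(l, G) = -3
N = -17/2 (N = -5 + (-4 - 1/(-2)) = -5 + (-4 - 1*(-½)) = -5 + (-4 + ½) = -5 - 7/2 = -17/2 ≈ -8.5000)
x(V, U) = √(17/2 + 2*U) (x(V, U) = √((U - 1*(-17/2)) + U) = √((U + 17/2) + U) = √((17/2 + U) + U) = √(17/2 + 2*U))
x(4, (-3 - 3) + K(-2, 3))*(-455) = (√(34 + 8*((-3 - 3) - 3))/2)*(-455) = (√(34 + 8*(-6 - 3))/2)*(-455) = (√(34 + 8*(-9))/2)*(-455) = (√(34 - 72)/2)*(-455) = (√(-38)/2)*(-455) = ((I*√38)/2)*(-455) = (I*√38/2)*(-455) = -455*I*√38/2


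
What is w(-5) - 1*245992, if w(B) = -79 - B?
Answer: -246066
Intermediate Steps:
w(-5) - 1*245992 = (-79 - 1*(-5)) - 1*245992 = (-79 + 5) - 245992 = -74 - 245992 = -246066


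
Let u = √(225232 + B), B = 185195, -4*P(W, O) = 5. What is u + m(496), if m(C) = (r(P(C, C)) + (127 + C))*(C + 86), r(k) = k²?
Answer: 2907963/8 + 27*√563 ≈ 3.6414e+5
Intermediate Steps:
P(W, O) = -5/4 (P(W, O) = -¼*5 = -5/4)
u = 27*√563 (u = √(225232 + 185195) = √410427 = 27*√563 ≈ 640.65)
m(C) = (86 + C)*(2057/16 + C) (m(C) = ((-5/4)² + (127 + C))*(C + 86) = (25/16 + (127 + C))*(86 + C) = (2057/16 + C)*(86 + C) = (86 + C)*(2057/16 + C))
u + m(496) = 27*√563 + (88451/8 + 496² + (3433/16)*496) = 27*√563 + (88451/8 + 246016 + 106423) = 27*√563 + 2907963/8 = 2907963/8 + 27*√563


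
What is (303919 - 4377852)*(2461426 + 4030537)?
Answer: -26447822300479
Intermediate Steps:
(303919 - 4377852)*(2461426 + 4030537) = -4073933*6491963 = -26447822300479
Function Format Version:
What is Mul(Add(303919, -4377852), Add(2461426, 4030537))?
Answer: -26447822300479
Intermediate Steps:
Mul(Add(303919, -4377852), Add(2461426, 4030537)) = Mul(-4073933, 6491963) = -26447822300479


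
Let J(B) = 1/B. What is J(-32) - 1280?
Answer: -40961/32 ≈ -1280.0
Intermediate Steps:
J(-32) - 1280 = 1/(-32) - 1280 = -1/32 - 1280 = -40961/32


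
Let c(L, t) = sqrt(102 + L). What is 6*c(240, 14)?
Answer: 18*sqrt(38) ≈ 110.96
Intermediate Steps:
6*c(240, 14) = 6*sqrt(102 + 240) = 6*sqrt(342) = 6*(3*sqrt(38)) = 18*sqrt(38)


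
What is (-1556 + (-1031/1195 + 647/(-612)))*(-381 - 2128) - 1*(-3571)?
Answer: 2861288880233/731340 ≈ 3.9124e+6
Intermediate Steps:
(-1556 + (-1031/1195 + 647/(-612)))*(-381 - 2128) - 1*(-3571) = (-1556 + (-1031*1/1195 + 647*(-1/612)))*(-2509) + 3571 = (-1556 + (-1031/1195 - 647/612))*(-2509) + 3571 = (-1556 - 1404137/731340)*(-2509) + 3571 = -1139369177/731340*(-2509) + 3571 = 2858677265093/731340 + 3571 = 2861288880233/731340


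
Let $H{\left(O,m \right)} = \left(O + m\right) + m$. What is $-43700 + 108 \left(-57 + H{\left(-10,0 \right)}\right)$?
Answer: $-50936$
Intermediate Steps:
$H{\left(O,m \right)} = O + 2 m$
$-43700 + 108 \left(-57 + H{\left(-10,0 \right)}\right) = -43700 + 108 \left(-57 + \left(-10 + 2 \cdot 0\right)\right) = -43700 + 108 \left(-57 + \left(-10 + 0\right)\right) = -43700 + 108 \left(-57 - 10\right) = -43700 + 108 \left(-67\right) = -43700 - 7236 = -50936$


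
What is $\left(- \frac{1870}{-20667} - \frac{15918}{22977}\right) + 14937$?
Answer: $\frac{788086926463}{52762851} \approx 14936.0$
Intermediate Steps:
$\left(- \frac{1870}{-20667} - \frac{15918}{22977}\right) + 14937 = \left(\left(-1870\right) \left(- \frac{1}{20667}\right) - \frac{5306}{7659}\right) + 14937 = \left(\frac{1870}{20667} - \frac{5306}{7659}\right) + 14937 = - \frac{31778924}{52762851} + 14937 = \frac{788086926463}{52762851}$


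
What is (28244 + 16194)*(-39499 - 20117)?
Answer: -2649215808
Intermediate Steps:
(28244 + 16194)*(-39499 - 20117) = 44438*(-59616) = -2649215808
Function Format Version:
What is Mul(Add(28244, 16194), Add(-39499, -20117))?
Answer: -2649215808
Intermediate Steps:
Mul(Add(28244, 16194), Add(-39499, -20117)) = Mul(44438, -59616) = -2649215808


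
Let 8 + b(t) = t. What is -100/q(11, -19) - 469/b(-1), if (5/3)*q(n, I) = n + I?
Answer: 1313/18 ≈ 72.944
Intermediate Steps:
q(n, I) = 3*I/5 + 3*n/5 (q(n, I) = 3*(n + I)/5 = 3*(I + n)/5 = 3*I/5 + 3*n/5)
b(t) = -8 + t
-100/q(11, -19) - 469/b(-1) = -100/((⅗)*(-19) + (⅗)*11) - 469/(-8 - 1) = -100/(-57/5 + 33/5) - 469/(-9) = -100/(-24/5) - 469*(-⅑) = -100*(-5/24) + 469/9 = 125/6 + 469/9 = 1313/18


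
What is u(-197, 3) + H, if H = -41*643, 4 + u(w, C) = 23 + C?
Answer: -26341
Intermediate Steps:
u(w, C) = 19 + C (u(w, C) = -4 + (23 + C) = 19 + C)
H = -26363
u(-197, 3) + H = (19 + 3) - 26363 = 22 - 26363 = -26341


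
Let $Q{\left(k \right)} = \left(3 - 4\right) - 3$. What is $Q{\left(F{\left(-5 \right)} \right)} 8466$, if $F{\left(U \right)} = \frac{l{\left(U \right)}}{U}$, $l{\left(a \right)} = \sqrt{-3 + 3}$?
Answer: $-33864$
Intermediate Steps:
$l{\left(a \right)} = 0$ ($l{\left(a \right)} = \sqrt{0} = 0$)
$F{\left(U \right)} = 0$ ($F{\left(U \right)} = \frac{0}{U} = 0$)
$Q{\left(k \right)} = -4$ ($Q{\left(k \right)} = -1 - 3 = -4$)
$Q{\left(F{\left(-5 \right)} \right)} 8466 = \left(-4\right) 8466 = -33864$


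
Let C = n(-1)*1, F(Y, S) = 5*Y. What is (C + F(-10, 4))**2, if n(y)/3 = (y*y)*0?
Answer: 2500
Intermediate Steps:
n(y) = 0 (n(y) = 3*((y*y)*0) = 3*(y**2*0) = 3*0 = 0)
C = 0 (C = 0*1 = 0)
(C + F(-10, 4))**2 = (0 + 5*(-10))**2 = (0 - 50)**2 = (-50)**2 = 2500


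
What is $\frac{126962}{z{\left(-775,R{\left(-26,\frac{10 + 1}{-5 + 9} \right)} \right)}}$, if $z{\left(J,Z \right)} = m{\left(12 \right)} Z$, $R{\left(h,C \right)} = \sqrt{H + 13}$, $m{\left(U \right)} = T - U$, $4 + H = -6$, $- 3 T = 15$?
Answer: $- \frac{126962 \sqrt{3}}{51} \approx -4311.9$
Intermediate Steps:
$T = -5$ ($T = \left(- \frac{1}{3}\right) 15 = -5$)
$H = -10$ ($H = -4 - 6 = -10$)
$m{\left(U \right)} = -5 - U$
$R{\left(h,C \right)} = \sqrt{3}$ ($R{\left(h,C \right)} = \sqrt{-10 + 13} = \sqrt{3}$)
$z{\left(J,Z \right)} = - 17 Z$ ($z{\left(J,Z \right)} = \left(-5 - 12\right) Z = - 17 Z$)
$\frac{126962}{z{\left(-775,R{\left(-26,\frac{10 + 1}{-5 + 9} \right)} \right)}} = \frac{126962}{\left(-17\right) \sqrt{3}} = 126962 \left(- \frac{\sqrt{3}}{51}\right) = - \frac{126962 \sqrt{3}}{51}$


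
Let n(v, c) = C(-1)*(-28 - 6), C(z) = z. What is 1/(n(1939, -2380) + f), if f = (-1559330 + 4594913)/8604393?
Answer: 2868131/98528315 ≈ 0.029110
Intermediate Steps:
n(v, c) = 34 (n(v, c) = -(-28 - 6) = -1*(-34) = 34)
f = 1011861/2868131 (f = 3035583*(1/8604393) = 1011861/2868131 ≈ 0.35279)
1/(n(1939, -2380) + f) = 1/(34 + 1011861/2868131) = 1/(98528315/2868131) = 2868131/98528315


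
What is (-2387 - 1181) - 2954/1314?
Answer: -2345653/657 ≈ -3570.3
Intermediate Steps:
(-2387 - 1181) - 2954/1314 = -3568 - 2954*1/1314 = -3568 - 1477/657 = -2345653/657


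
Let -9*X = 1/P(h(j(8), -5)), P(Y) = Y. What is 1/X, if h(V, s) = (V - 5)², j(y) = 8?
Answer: -81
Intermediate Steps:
h(V, s) = (-5 + V)²
X = -1/81 (X = -1/(9*(-5 + 8)²) = -1/(9*(3²)) = -⅑/9 = -⅑*⅑ = -1/81 ≈ -0.012346)
1/X = 1/(-1/81) = -81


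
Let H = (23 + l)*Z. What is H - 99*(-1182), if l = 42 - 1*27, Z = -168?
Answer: 110634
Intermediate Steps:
l = 15 (l = 42 - 27 = 15)
H = -6384 (H = (23 + 15)*(-168) = 38*(-168) = -6384)
H - 99*(-1182) = -6384 - 99*(-1182) = -6384 - 1*(-117018) = -6384 + 117018 = 110634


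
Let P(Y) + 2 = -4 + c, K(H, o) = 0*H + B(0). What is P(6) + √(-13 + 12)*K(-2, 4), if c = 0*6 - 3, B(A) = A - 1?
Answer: -9 - I ≈ -9.0 - 1.0*I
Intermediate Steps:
B(A) = -1 + A
c = -3 (c = 0 - 3 = -3)
K(H, o) = -1 (K(H, o) = 0*H + (-1 + 0) = 0 - 1 = -1)
P(Y) = -9 (P(Y) = -2 + (-4 - 3) = -2 - 7 = -9)
P(6) + √(-13 + 12)*K(-2, 4) = -9 + √(-13 + 12)*(-1) = -9 + √(-1)*(-1) = -9 + I*(-1) = -9 - I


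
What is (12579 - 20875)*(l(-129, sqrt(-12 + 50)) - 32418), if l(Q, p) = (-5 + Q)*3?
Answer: 272274720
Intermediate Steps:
l(Q, p) = -15 + 3*Q
(12579 - 20875)*(l(-129, sqrt(-12 + 50)) - 32418) = (12579 - 20875)*((-15 + 3*(-129)) - 32418) = -8296*((-15 - 387) - 32418) = -8296*(-402 - 32418) = -8296*(-32820) = 272274720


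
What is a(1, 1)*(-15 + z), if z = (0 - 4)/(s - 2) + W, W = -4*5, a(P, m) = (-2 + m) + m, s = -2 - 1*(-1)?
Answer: 0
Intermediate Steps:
s = -1 (s = -2 + 1 = -1)
a(P, m) = -2 + 2*m
W = -20
z = -56/3 (z = (0 - 4)/(-1 - 2) - 20 = -4/(-3) - 20 = -4*(-⅓) - 20 = 4/3 - 20 = -56/3 ≈ -18.667)
a(1, 1)*(-15 + z) = (-2 + 2*1)*(-15 - 56/3) = (-2 + 2)*(-101/3) = 0*(-101/3) = 0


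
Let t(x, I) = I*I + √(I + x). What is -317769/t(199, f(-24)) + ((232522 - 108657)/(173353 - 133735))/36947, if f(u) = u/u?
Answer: 465139560874309/291289482954 - 3177690*√2/199 ≈ -20986.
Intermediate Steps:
f(u) = 1
t(x, I) = I² + √(I + x)
-317769/t(199, f(-24)) + ((232522 - 108657)/(173353 - 133735))/36947 = -317769/(1² + √(1 + 199)) + ((232522 - 108657)/(173353 - 133735))/36947 = -317769/(1 + √200) + (123865/39618)*(1/36947) = -317769/(1 + 10*√2) + (123865*(1/39618))*(1/36947) = -317769/(1 + 10*√2) + (123865/39618)*(1/36947) = -317769/(1 + 10*√2) + 123865/1463766246 = 123865/1463766246 - 317769/(1 + 10*√2)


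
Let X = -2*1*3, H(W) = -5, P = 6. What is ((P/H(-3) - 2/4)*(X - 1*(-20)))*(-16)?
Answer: 1904/5 ≈ 380.80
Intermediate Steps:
X = -6 (X = -2*3 = -6)
((P/H(-3) - 2/4)*(X - 1*(-20)))*(-16) = ((6/(-5) - 2/4)*(-6 - 1*(-20)))*(-16) = ((6*(-⅕) - 2*¼)*(-6 + 20))*(-16) = ((-6/5 - ½)*14)*(-16) = -17/10*14*(-16) = -119/5*(-16) = 1904/5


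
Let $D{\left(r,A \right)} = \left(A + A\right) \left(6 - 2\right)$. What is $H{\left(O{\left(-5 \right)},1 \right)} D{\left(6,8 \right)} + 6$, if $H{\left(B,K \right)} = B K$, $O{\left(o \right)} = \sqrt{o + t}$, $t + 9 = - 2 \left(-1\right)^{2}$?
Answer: $6 + 256 i \approx 6.0 + 256.0 i$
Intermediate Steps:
$t = -11$ ($t = -9 - 2 \left(-1\right)^{2} = -9 - 2 = -11$)
$O{\left(o \right)} = \sqrt{-11 + o}$ ($O{\left(o \right)} = \sqrt{o - 11} = \sqrt{-11 + o}$)
$D{\left(r,A \right)} = 8 A$ ($D{\left(r,A \right)} = 2 A 4 = 8 A$)
$H{\left(O{\left(-5 \right)},1 \right)} D{\left(6,8 \right)} + 6 = \sqrt{-11 - 5} \cdot 1 \cdot 8 \cdot 8 + 6 = \sqrt{-16} \cdot 1 \cdot 64 + 6 = 4 i 1 \cdot 64 + 6 = 4 i 64 + 6 = 256 i + 6 = 6 + 256 i$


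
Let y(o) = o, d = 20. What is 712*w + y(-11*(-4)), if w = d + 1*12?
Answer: 22828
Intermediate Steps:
w = 32 (w = 20 + 1*12 = 20 + 12 = 32)
712*w + y(-11*(-4)) = 712*32 - 11*(-4) = 22784 + 44 = 22828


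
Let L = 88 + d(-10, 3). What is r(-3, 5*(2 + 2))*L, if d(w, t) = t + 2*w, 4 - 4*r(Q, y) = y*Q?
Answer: 1136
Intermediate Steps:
r(Q, y) = 1 - Q*y/4 (r(Q, y) = 1 - y*Q/4 = 1 - Q*y/4)
L = 71 (L = 88 + (3 + 2*(-10)) = 88 + (3 - 20) = 88 - 17 = 71)
r(-3, 5*(2 + 2))*L = (1 - ¼*(-3)*5*(2 + 2))*71 = (1 - ¼*(-3)*5*4)*71 = (1 - ¼*(-3)*20)*71 = (1 + 15)*71 = 16*71 = 1136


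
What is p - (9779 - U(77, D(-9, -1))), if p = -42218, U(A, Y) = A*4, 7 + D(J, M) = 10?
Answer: -51689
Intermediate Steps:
D(J, M) = 3 (D(J, M) = -7 + 10 = 3)
U(A, Y) = 4*A
p - (9779 - U(77, D(-9, -1))) = -42218 - (9779 - 4*77) = -42218 - (9779 - 1*308) = -42218 - (9779 - 308) = -42218 - 1*9471 = -42218 - 9471 = -51689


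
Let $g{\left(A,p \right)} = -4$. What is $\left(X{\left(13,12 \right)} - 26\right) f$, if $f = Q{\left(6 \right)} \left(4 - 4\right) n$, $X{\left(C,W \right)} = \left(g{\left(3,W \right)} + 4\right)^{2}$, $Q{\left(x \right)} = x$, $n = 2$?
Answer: $0$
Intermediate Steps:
$X{\left(C,W \right)} = 0$ ($X{\left(C,W \right)} = \left(-4 + 4\right)^{2} = 0^{2} = 0$)
$f = 0$ ($f = 6 \left(4 - 4\right) 2 = 6 \cdot 0 \cdot 2 = 0 \cdot 2 = 0$)
$\left(X{\left(13,12 \right)} - 26\right) f = \left(0 - 26\right) 0 = \left(-26\right) 0 = 0$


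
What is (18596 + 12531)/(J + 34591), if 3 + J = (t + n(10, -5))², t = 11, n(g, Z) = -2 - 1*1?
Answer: 31127/34652 ≈ 0.89827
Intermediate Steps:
n(g, Z) = -3 (n(g, Z) = -2 - 1 = -3)
J = 61 (J = -3 + (11 - 3)² = -3 + 8² = -3 + 64 = 61)
(18596 + 12531)/(J + 34591) = (18596 + 12531)/(61 + 34591) = 31127/34652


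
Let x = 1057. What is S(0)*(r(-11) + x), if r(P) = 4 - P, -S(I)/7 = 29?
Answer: -217616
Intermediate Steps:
S(I) = -203 (S(I) = -7*29 = -203)
S(0)*(r(-11) + x) = -203*((4 - 1*(-11)) + 1057) = -203*((4 + 11) + 1057) = -203*(15 + 1057) = -203*1072 = -217616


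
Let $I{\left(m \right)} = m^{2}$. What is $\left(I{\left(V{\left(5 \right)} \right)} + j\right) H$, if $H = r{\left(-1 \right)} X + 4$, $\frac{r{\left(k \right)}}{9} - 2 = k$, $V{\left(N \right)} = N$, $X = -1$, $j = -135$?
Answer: $550$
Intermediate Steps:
$r{\left(k \right)} = 18 + 9 k$
$H = -5$ ($H = \left(18 + 9 \left(-1\right)\right) \left(-1\right) + 4 = \left(18 - 9\right) \left(-1\right) + 4 = 9 \left(-1\right) + 4 = -9 + 4 = -5$)
$\left(I{\left(V{\left(5 \right)} \right)} + j\right) H = \left(5^{2} - 135\right) \left(-5\right) = \left(25 - 135\right) \left(-5\right) = \left(-110\right) \left(-5\right) = 550$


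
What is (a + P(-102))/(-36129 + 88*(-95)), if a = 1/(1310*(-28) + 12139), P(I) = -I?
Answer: -2503181/1091804549 ≈ -0.0022927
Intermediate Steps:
a = -1/24541 (a = 1/(-36680 + 12139) = 1/(-24541) = -1/24541 ≈ -4.0748e-5)
(a + P(-102))/(-36129 + 88*(-95)) = (-1/24541 - 1*(-102))/(-36129 + 88*(-95)) = (-1/24541 + 102)/(-36129 - 8360) = (2503181/24541)/(-44489) = (2503181/24541)*(-1/44489) = -2503181/1091804549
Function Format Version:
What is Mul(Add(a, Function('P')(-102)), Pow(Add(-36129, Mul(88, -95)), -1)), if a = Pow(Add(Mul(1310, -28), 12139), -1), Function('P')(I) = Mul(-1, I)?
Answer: Rational(-2503181, 1091804549) ≈ -0.0022927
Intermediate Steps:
a = Rational(-1, 24541) (a = Pow(Add(-36680, 12139), -1) = Pow(-24541, -1) = Rational(-1, 24541) ≈ -4.0748e-5)
Mul(Add(a, Function('P')(-102)), Pow(Add(-36129, Mul(88, -95)), -1)) = Mul(Add(Rational(-1, 24541), Mul(-1, -102)), Pow(Add(-36129, Mul(88, -95)), -1)) = Mul(Add(Rational(-1, 24541), 102), Pow(Add(-36129, -8360), -1)) = Mul(Rational(2503181, 24541), Pow(-44489, -1)) = Mul(Rational(2503181, 24541), Rational(-1, 44489)) = Rational(-2503181, 1091804549)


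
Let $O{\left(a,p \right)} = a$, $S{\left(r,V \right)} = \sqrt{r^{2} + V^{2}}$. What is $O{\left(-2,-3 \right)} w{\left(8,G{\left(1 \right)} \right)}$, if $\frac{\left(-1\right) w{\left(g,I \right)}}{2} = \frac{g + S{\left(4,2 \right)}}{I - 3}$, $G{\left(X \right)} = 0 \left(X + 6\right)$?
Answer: $- \frac{32}{3} - \frac{8 \sqrt{5}}{3} \approx -16.63$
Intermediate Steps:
$S{\left(r,V \right)} = \sqrt{V^{2} + r^{2}}$
$G{\left(X \right)} = 0$ ($G{\left(X \right)} = 0 \left(6 + X\right) = 0$)
$w{\left(g,I \right)} = - \frac{2 \left(g + 2 \sqrt{5}\right)}{-3 + I}$ ($w{\left(g,I \right)} = - 2 \frac{g + \sqrt{2^{2} + 4^{2}}}{I - 3} = - 2 \frac{g + \sqrt{4 + 16}}{-3 + I} = - 2 \frac{g + \sqrt{20}}{-3 + I} = - 2 \frac{g + 2 \sqrt{5}}{-3 + I} = - \frac{2 \left(g + 2 \sqrt{5}\right)}{-3 + I}$)
$O{\left(-2,-3 \right)} w{\left(8,G{\left(1 \right)} \right)} = - 2 \frac{2 \left(\left(-1\right) 8 - 2 \sqrt{5}\right)}{-3 + 0} = - 2 \frac{2 \left(-8 - 2 \sqrt{5}\right)}{-3} = - 2 \cdot 2 \left(- \frac{1}{3}\right) \left(-8 - 2 \sqrt{5}\right) = - 2 \left(\frac{16}{3} + \frac{4 \sqrt{5}}{3}\right) = - \frac{32}{3} - \frac{8 \sqrt{5}}{3}$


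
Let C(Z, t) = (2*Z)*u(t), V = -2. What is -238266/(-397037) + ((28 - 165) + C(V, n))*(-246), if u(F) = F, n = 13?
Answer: 18460076544/397037 ≈ 46495.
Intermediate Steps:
C(Z, t) = 2*Z*t (C(Z, t) = (2*Z)*t = 2*Z*t)
-238266/(-397037) + ((28 - 165) + C(V, n))*(-246) = -238266/(-397037) + ((28 - 165) + 2*(-2)*13)*(-246) = -238266*(-1/397037) + (-137 - 52)*(-246) = 238266/397037 - 189*(-246) = 238266/397037 + 46494 = 18460076544/397037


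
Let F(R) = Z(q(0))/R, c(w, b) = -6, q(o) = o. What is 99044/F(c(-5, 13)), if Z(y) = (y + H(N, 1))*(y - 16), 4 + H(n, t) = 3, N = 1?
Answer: -74283/2 ≈ -37142.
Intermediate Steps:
H(n, t) = -1 (H(n, t) = -4 + 3 = -1)
Z(y) = (-1 + y)*(-16 + y) (Z(y) = (y - 1)*(y - 16) = (-1 + y)*(-16 + y))
F(R) = 16/R (F(R) = (16 + 0² - 17*0)/R = (16 + 0 + 0)/R = 16/R)
99044/F(c(-5, 13)) = 99044/((16/(-6))) = 99044/((16*(-⅙))) = 99044/(-8/3) = 99044*(-3/8) = -74283/2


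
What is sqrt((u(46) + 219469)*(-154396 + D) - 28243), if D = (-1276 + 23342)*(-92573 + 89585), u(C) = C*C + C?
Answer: I*sqrt(14647061790367) ≈ 3.8271e+6*I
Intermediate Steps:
u(C) = C + C**2 (u(C) = C**2 + C = C + C**2)
D = -65933208 (D = 22066*(-2988) = -65933208)
sqrt((u(46) + 219469)*(-154396 + D) - 28243) = sqrt((46*(1 + 46) + 219469)*(-154396 - 65933208) - 28243) = sqrt((46*47 + 219469)*(-66087604) - 28243) = sqrt((2162 + 219469)*(-66087604) - 28243) = sqrt(221631*(-66087604) - 28243) = sqrt(-14647061762124 - 28243) = sqrt(-14647061790367) = I*sqrt(14647061790367)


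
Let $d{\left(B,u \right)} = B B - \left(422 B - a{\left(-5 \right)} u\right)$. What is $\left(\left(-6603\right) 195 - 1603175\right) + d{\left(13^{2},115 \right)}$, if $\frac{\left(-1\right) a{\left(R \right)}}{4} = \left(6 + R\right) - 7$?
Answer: $-2930757$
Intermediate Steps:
$a{\left(R \right)} = 4 - 4 R$ ($a{\left(R \right)} = - 4 \left(\left(6 + R\right) - 7\right) = - 4 \left(-1 + R\right) = 4 - 4 R$)
$d{\left(B,u \right)} = B^{2} - 422 B + 24 u$ ($d{\left(B,u \right)} = B B - \left(422 B - \left(4 - -20\right) u\right) = B^{2} - \left(422 B - \left(4 + 20\right) u\right) = B^{2} - \left(- 24 u + 422 B\right) = B^{2} - 422 B + 24 u$)
$\left(\left(-6603\right) 195 - 1603175\right) + d{\left(13^{2},115 \right)} = \left(\left(-6603\right) 195 - 1603175\right) + \left(\left(13^{2}\right)^{2} - 422 \cdot 13^{2} + 24 \cdot 115\right) = \left(-1287585 - 1603175\right) + \left(169^{2} - 71318 + 2760\right) = -2890760 + \left(28561 - 71318 + 2760\right) = -2890760 - 39997 = -2930757$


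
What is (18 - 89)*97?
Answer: -6887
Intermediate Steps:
(18 - 89)*97 = -71*97 = -6887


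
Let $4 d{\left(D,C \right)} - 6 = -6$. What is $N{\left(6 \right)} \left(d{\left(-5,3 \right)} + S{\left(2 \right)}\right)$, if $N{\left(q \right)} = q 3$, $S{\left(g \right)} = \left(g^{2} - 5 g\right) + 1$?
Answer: $-90$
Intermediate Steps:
$S{\left(g \right)} = 1 + g^{2} - 5 g$
$N{\left(q \right)} = 3 q$
$d{\left(D,C \right)} = 0$ ($d{\left(D,C \right)} = \frac{3}{2} + \frac{1}{4} \left(-6\right) = \frac{3}{2} - \frac{3}{2} = 0$)
$N{\left(6 \right)} \left(d{\left(-5,3 \right)} + S{\left(2 \right)}\right) = 3 \cdot 6 \left(0 + \left(1 + 2^{2} - 10\right)\right) = 18 \left(0 + \left(1 + 4 - 10\right)\right) = 18 \left(0 - 5\right) = 18 \left(-5\right) = -90$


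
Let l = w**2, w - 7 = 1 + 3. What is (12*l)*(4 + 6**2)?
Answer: 58080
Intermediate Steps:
w = 11 (w = 7 + (1 + 3) = 7 + 4 = 11)
l = 121 (l = 11**2 = 121)
(12*l)*(4 + 6**2) = (12*121)*(4 + 6**2) = 1452*(4 + 36) = 1452*40 = 58080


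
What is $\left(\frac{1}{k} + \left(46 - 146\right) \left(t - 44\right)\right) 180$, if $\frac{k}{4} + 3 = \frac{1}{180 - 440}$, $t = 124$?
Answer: $- \frac{1124651700}{781} \approx -1.44 \cdot 10^{6}$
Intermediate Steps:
$k = - \frac{781}{65}$ ($k = -12 + \frac{4}{180 - 440} = -12 + \frac{4}{-260} = -12 + 4 \left(- \frac{1}{260}\right) = -12 - \frac{1}{65} = - \frac{781}{65} \approx -12.015$)
$\left(\frac{1}{k} + \left(46 - 146\right) \left(t - 44\right)\right) 180 = \left(\frac{1}{- \frac{781}{65}} + \left(46 - 146\right) \left(124 - 44\right)\right) 180 = \left(- \frac{65}{781} - 8000\right) 180 = \left(- \frac{6248065}{781}\right) 180 = - \frac{1124651700}{781}$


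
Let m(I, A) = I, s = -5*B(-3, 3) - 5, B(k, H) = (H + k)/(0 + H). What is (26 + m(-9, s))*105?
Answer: 1785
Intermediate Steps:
B(k, H) = (H + k)/H
s = -5 (s = -5*(3 - 3)/3 - 5 = -5*0/3 - 5 = -5*0 - 5 = 0 - 5 = -5)
(26 + m(-9, s))*105 = (26 - 9)*105 = 17*105 = 1785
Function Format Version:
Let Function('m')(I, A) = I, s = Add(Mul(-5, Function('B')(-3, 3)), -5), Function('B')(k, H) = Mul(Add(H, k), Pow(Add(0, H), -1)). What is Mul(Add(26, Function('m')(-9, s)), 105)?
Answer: 1785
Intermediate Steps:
Function('B')(k, H) = Mul(Pow(H, -1), Add(H, k)) (Function('B')(k, H) = Mul(Add(H, k), Pow(H, -1)) = Mul(Pow(H, -1), Add(H, k)))
s = -5 (s = Add(Mul(-5, Mul(Pow(3, -1), Add(3, -3))), -5) = Add(Mul(-5, Mul(Rational(1, 3), 0)), -5) = Add(Mul(-5, 0), -5) = Add(0, -5) = -5)
Mul(Add(26, Function('m')(-9, s)), 105) = Mul(Add(26, -9), 105) = Mul(17, 105) = 1785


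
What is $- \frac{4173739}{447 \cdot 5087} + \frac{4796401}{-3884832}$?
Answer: $- \frac{9040252766779}{2944558917216} \approx -3.0702$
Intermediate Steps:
$- \frac{4173739}{447 \cdot 5087} + \frac{4796401}{-3884832} = - \frac{4173739}{2273889} + 4796401 \left(- \frac{1}{3884832}\right) = \left(-4173739\right) \frac{1}{2273889} - \frac{4796401}{3884832} = - \frac{4173739}{2273889} - \frac{4796401}{3884832} = - \frac{9040252766779}{2944558917216}$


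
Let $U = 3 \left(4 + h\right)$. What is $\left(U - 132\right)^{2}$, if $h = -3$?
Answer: $16641$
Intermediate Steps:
$U = 3$ ($U = 3 \left(4 - 3\right) = 3 \cdot 1 = 3$)
$\left(U - 132\right)^{2} = \left(3 - 132\right)^{2} = \left(-129\right)^{2} = 16641$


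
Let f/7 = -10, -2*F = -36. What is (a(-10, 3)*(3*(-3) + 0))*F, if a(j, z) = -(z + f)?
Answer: -10854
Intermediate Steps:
F = 18 (F = -½*(-36) = 18)
f = -70 (f = 7*(-10) = -70)
a(j, z) = 70 - z (a(j, z) = -(z - 70) = -(-70 + z) = 70 - z)
(a(-10, 3)*(3*(-3) + 0))*F = ((70 - 1*3)*(3*(-3) + 0))*18 = ((70 - 3)*(-9 + 0))*18 = (67*(-9))*18 = -603*18 = -10854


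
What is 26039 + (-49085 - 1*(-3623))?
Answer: -19423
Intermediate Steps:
26039 + (-49085 - 1*(-3623)) = 26039 + (-49085 + 3623) = 26039 - 45462 = -19423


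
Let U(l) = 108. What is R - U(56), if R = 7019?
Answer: 6911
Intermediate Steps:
R - U(56) = 7019 - 1*108 = 7019 - 108 = 6911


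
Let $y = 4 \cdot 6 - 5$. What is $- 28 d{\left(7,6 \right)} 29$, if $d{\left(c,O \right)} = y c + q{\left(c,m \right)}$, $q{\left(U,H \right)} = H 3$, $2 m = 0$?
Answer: $-107996$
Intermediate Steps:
$m = 0$ ($m = \frac{1}{2} \cdot 0 = 0$)
$y = 19$ ($y = 24 - 5 = 19$)
$q{\left(U,H \right)} = 3 H$
$d{\left(c,O \right)} = 19 c$ ($d{\left(c,O \right)} = 19 c + 3 \cdot 0 = 19 c + 0 = 19 c$)
$- 28 d{\left(7,6 \right)} 29 = - 28 \cdot 19 \cdot 7 \cdot 29 = \left(-28\right) 133 \cdot 29 = \left(-3724\right) 29 = -107996$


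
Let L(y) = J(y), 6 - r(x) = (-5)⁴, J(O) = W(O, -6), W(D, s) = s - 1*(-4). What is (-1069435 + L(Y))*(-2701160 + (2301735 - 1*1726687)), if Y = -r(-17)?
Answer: 2273742838944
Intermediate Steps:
W(D, s) = 4 + s (W(D, s) = s + 4 = 4 + s)
J(O) = -2 (J(O) = 4 - 6 = -2)
r(x) = -619 (r(x) = 6 - 1*(-5)⁴ = 6 - 1*625 = 6 - 625 = -619)
Y = 619 (Y = -1*(-619) = 619)
L(y) = -2
(-1069435 + L(Y))*(-2701160 + (2301735 - 1*1726687)) = (-1069435 - 2)*(-2701160 + (2301735 - 1*1726687)) = -1069437*(-2701160 + (2301735 - 1726687)) = -1069437*(-2701160 + 575048) = -1069437*(-2126112) = 2273742838944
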